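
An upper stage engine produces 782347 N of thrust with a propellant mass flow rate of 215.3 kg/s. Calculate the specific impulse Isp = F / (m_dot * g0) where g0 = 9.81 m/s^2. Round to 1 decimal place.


Step 1: m_dot * g0 = 215.3 * 9.81 = 2112.09
Step 2: Isp = 782347 / 2112.09 = 370.4 s

370.4


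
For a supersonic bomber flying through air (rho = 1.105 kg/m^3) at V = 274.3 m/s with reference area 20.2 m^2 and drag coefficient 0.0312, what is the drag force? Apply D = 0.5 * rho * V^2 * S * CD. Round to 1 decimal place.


Step 1: Dynamic pressure q = 0.5 * 1.105 * 274.3^2 = 41570.3707 Pa
Step 2: Drag D = q * S * CD = 41570.3707 * 20.2 * 0.0312
Step 3: D = 26199.3 N

26199.3


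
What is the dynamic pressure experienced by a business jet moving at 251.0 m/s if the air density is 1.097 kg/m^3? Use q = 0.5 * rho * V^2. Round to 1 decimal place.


Step 1: V^2 = 251.0^2 = 63001.0
Step 2: q = 0.5 * 1.097 * 63001.0
Step 3: q = 34556.0 Pa

34556.0


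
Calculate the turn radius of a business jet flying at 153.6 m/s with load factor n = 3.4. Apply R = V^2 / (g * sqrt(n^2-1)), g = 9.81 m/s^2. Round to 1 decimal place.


Step 1: V^2 = 153.6^2 = 23592.96
Step 2: n^2 - 1 = 3.4^2 - 1 = 10.56
Step 3: sqrt(10.56) = 3.249615
Step 4: R = 23592.96 / (9.81 * 3.249615) = 740.1 m

740.1


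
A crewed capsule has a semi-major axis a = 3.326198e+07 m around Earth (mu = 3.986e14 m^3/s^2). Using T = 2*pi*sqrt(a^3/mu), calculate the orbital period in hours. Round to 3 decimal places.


Step 1: a^3 / mu = 3.679970e+22 / 3.986e14 = 9.232238e+07
Step 2: sqrt(9.232238e+07) = 9608.4537 s
Step 3: T = 2*pi * 9608.4537 = 60371.69 s
Step 4: T in hours = 60371.69 / 3600 = 16.770 hours

16.770


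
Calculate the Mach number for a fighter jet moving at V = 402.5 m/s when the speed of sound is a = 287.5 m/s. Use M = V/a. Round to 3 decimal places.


Step 1: M = V / a = 402.5 / 287.5
Step 2: M = 1.400

1.400


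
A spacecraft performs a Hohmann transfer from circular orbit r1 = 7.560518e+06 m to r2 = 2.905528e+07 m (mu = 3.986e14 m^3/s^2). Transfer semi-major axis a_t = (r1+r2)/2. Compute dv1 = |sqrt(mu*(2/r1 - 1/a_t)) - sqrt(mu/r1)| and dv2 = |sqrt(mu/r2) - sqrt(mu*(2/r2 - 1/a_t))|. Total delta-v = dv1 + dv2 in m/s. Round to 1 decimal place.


Step 1: Transfer semi-major axis a_t = (7.560518e+06 + 2.905528e+07) / 2 = 1.830790e+07 m
Step 2: v1 (circular at r1) = sqrt(mu/r1) = 7260.94 m/s
Step 3: v_t1 = sqrt(mu*(2/r1 - 1/a_t)) = 9147.16 m/s
Step 4: dv1 = |9147.16 - 7260.94| = 1886.22 m/s
Step 5: v2 (circular at r2) = 3703.87 m/s, v_t2 = 2380.2 m/s
Step 6: dv2 = |3703.87 - 2380.2| = 1323.68 m/s
Step 7: Total delta-v = 1886.22 + 1323.68 = 3209.9 m/s

3209.9


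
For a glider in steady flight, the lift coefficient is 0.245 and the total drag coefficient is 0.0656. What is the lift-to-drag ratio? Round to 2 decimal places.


Step 1: L/D = CL / CD = 0.245 / 0.0656
Step 2: L/D = 3.73

3.73


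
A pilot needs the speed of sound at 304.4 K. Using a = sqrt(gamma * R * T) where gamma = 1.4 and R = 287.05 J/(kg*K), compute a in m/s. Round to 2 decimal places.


Step 1: gamma * R * T = 1.4 * 287.05 * 304.4 = 122329.228
Step 2: a = sqrt(122329.228) = 349.76 m/s

349.76


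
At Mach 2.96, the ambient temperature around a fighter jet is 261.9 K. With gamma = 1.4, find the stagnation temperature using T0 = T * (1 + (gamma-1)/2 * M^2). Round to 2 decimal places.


Step 1: (gamma-1)/2 = 0.2
Step 2: M^2 = 8.7616
Step 3: 1 + 0.2 * 8.7616 = 2.75232
Step 4: T0 = 261.9 * 2.75232 = 720.83 K

720.83


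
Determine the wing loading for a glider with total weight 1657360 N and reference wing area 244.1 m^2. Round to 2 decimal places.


Step 1: Wing loading = W / S = 1657360 / 244.1
Step 2: Wing loading = 6789.68 N/m^2

6789.68


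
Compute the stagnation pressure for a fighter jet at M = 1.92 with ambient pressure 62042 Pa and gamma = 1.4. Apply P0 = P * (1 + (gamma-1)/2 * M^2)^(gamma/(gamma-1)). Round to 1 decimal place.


Step 1: (gamma-1)/2 * M^2 = 0.2 * 3.6864 = 0.73728
Step 2: 1 + 0.73728 = 1.73728
Step 3: Exponent gamma/(gamma-1) = 3.5
Step 4: P0 = 62042 * 1.73728^3.5 = 428775.7 Pa

428775.7


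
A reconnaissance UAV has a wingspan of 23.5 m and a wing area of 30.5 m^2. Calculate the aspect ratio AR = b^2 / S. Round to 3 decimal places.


Step 1: b^2 = 23.5^2 = 552.25
Step 2: AR = 552.25 / 30.5 = 18.107

18.107


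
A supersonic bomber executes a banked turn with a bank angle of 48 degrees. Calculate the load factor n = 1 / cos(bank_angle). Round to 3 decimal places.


Step 1: Convert 48 degrees to radians = 0.837758
Step 2: cos(48 deg) = 0.669131
Step 3: n = 1 / 0.669131 = 1.494

1.494


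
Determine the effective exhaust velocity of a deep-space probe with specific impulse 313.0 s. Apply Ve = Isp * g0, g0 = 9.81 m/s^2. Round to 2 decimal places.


Step 1: Ve = Isp * g0 = 313.0 * 9.81
Step 2: Ve = 3070.53 m/s

3070.53


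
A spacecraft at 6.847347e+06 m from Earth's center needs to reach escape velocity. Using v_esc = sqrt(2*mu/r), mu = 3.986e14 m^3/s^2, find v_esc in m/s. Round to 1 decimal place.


Step 1: 2*mu/r = 2 * 3.986e14 / 6.847347e+06 = 116424653.227
Step 2: v_esc = sqrt(116424653.227) = 10790.0 m/s

10790.0


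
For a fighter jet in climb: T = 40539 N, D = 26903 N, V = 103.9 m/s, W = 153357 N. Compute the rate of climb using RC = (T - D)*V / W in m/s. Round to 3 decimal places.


Step 1: Excess thrust = T - D = 40539 - 26903 = 13636 N
Step 2: Excess power = 13636 * 103.9 = 1416780.4 W
Step 3: RC = 1416780.4 / 153357 = 9.238 m/s

9.238


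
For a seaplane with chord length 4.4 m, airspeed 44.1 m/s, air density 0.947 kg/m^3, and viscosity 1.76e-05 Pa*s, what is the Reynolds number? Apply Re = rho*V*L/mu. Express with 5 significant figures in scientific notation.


Step 1: Numerator = rho * V * L = 0.947 * 44.1 * 4.4 = 183.75588
Step 2: Re = 183.75588 / 1.76e-05
Step 3: Re = 1.0441e+07

1.0441e+07


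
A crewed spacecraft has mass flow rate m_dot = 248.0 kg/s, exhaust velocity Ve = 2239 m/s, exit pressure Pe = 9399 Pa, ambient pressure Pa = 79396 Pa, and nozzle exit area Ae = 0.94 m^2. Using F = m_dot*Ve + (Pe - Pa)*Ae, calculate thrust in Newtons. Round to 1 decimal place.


Step 1: Momentum thrust = m_dot * Ve = 248.0 * 2239 = 555272.0 N
Step 2: Pressure thrust = (Pe - Pa) * Ae = (9399 - 79396) * 0.94 = -65797.18 N
Step 3: Total thrust F = 555272.0 + -65797.18 = 489474.8 N

489474.8


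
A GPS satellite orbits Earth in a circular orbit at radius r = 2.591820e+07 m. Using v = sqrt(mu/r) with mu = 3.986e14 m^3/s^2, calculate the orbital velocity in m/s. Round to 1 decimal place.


Step 1: mu / r = 3.986e14 / 2.591820e+07 = 15379154.4166
Step 2: v = sqrt(15379154.4166) = 3921.6 m/s

3921.6


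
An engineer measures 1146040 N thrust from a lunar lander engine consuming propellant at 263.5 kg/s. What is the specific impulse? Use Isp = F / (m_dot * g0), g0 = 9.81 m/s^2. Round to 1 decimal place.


Step 1: m_dot * g0 = 263.5 * 9.81 = 2584.93
Step 2: Isp = 1146040 / 2584.93 = 443.4 s

443.4


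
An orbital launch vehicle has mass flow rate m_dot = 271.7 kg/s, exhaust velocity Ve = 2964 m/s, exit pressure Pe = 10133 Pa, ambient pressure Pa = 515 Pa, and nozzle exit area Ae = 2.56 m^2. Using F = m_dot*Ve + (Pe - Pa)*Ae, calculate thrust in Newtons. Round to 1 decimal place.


Step 1: Momentum thrust = m_dot * Ve = 271.7 * 2964 = 805318.8 N
Step 2: Pressure thrust = (Pe - Pa) * Ae = (10133 - 515) * 2.56 = 24622.08 N
Step 3: Total thrust F = 805318.8 + 24622.08 = 829940.9 N

829940.9


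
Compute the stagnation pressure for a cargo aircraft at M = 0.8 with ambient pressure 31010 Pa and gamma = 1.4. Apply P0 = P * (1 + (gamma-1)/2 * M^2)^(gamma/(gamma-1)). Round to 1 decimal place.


Step 1: (gamma-1)/2 * M^2 = 0.2 * 0.64 = 0.128
Step 2: 1 + 0.128 = 1.128
Step 3: Exponent gamma/(gamma-1) = 3.5
Step 4: P0 = 31010 * 1.128^3.5 = 47269.8 Pa

47269.8


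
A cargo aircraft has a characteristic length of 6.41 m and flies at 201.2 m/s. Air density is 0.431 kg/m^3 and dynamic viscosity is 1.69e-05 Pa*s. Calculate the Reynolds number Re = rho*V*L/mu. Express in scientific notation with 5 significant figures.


Step 1: Numerator = rho * V * L = 0.431 * 201.2 * 6.41 = 555.857252
Step 2: Re = 555.857252 / 1.69e-05
Step 3: Re = 3.2891e+07

3.2891e+07


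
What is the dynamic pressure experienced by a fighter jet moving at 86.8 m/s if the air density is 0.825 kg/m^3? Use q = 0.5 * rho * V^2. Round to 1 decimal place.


Step 1: V^2 = 86.8^2 = 7534.24
Step 2: q = 0.5 * 0.825 * 7534.24
Step 3: q = 3107.9 Pa

3107.9


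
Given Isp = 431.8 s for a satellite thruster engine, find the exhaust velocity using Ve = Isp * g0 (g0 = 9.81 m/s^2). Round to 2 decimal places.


Step 1: Ve = Isp * g0 = 431.8 * 9.81
Step 2: Ve = 4235.96 m/s

4235.96


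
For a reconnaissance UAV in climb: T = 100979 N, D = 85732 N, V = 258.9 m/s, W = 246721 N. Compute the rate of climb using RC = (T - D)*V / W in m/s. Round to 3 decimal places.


Step 1: Excess thrust = T - D = 100979 - 85732 = 15247 N
Step 2: Excess power = 15247 * 258.9 = 3947448.3 W
Step 3: RC = 3947448.3 / 246721 = 16.000 m/s

16.000


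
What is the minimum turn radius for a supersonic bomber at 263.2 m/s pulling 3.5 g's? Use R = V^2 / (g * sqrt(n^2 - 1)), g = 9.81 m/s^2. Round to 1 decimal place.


Step 1: V^2 = 263.2^2 = 69274.24
Step 2: n^2 - 1 = 3.5^2 - 1 = 11.25
Step 3: sqrt(11.25) = 3.354102
Step 4: R = 69274.24 / (9.81 * 3.354102) = 2105.4 m

2105.4


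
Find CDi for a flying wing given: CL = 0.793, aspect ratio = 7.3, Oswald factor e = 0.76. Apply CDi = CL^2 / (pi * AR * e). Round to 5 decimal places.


Step 1: CL^2 = 0.793^2 = 0.628849
Step 2: pi * AR * e = 3.14159 * 7.3 * 0.76 = 17.429556
Step 3: CDi = 0.628849 / 17.429556 = 0.03608

0.03608


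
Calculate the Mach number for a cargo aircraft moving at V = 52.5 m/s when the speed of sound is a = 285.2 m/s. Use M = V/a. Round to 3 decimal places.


Step 1: M = V / a = 52.5 / 285.2
Step 2: M = 0.184

0.184


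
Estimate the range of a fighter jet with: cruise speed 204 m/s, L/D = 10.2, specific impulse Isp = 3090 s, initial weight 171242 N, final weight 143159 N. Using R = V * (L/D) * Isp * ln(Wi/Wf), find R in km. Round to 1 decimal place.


Step 1: Coefficient = V * (L/D) * Isp = 204 * 10.2 * 3090 = 6429672.0 m
Step 2: Wi/Wf = 171242 / 143159 = 1.196167
Step 3: ln(1.196167) = 0.179122
Step 4: R = 6429672.0 * 0.179122 = 1151694.8 m = 1151.7 km

1151.7


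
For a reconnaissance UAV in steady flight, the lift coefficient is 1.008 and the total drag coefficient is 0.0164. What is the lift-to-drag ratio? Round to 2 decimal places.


Step 1: L/D = CL / CD = 1.008 / 0.0164
Step 2: L/D = 61.46

61.46


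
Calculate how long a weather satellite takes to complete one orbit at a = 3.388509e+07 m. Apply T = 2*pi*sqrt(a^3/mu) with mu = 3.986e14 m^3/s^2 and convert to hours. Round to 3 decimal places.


Step 1: a^3 / mu = 3.890684e+22 / 3.986e14 = 9.760872e+07
Step 2: sqrt(9.760872e+07) = 9879.7128 s
Step 3: T = 2*pi * 9879.7128 = 62076.07 s
Step 4: T in hours = 62076.07 / 3600 = 17.243 hours

17.243


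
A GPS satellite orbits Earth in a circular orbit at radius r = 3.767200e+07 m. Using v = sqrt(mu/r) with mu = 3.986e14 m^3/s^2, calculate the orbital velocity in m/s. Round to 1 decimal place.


Step 1: mu / r = 3.986e14 / 3.767200e+07 = 10580802.7182
Step 2: v = sqrt(10580802.7182) = 3252.8 m/s

3252.8


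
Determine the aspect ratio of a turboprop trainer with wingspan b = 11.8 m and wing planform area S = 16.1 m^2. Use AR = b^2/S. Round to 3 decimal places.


Step 1: b^2 = 11.8^2 = 139.24
Step 2: AR = 139.24 / 16.1 = 8.648

8.648


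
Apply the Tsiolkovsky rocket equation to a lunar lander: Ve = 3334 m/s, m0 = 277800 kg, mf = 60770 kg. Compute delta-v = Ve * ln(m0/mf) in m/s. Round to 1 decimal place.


Step 1: Mass ratio m0/mf = 277800 / 60770 = 4.571335
Step 2: ln(4.571335) = 1.519805
Step 3: delta-v = 3334 * 1.519805 = 5067.0 m/s

5067.0


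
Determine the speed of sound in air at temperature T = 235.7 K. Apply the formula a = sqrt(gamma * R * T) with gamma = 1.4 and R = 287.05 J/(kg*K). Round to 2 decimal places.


Step 1: gamma * R * T = 1.4 * 287.05 * 235.7 = 94720.759
Step 2: a = sqrt(94720.759) = 307.77 m/s

307.77


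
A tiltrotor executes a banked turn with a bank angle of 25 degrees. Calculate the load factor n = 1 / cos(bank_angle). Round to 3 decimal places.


Step 1: Convert 25 degrees to radians = 0.436332
Step 2: cos(25 deg) = 0.906308
Step 3: n = 1 / 0.906308 = 1.103

1.103


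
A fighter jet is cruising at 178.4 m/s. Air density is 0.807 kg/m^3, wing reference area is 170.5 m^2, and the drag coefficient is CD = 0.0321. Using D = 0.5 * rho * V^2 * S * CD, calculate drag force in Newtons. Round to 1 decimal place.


Step 1: Dynamic pressure q = 0.5 * 0.807 * 178.4^2 = 12842.017 Pa
Step 2: Drag D = q * S * CD = 12842.017 * 170.5 * 0.0321
Step 3: D = 70285.0 N

70285.0


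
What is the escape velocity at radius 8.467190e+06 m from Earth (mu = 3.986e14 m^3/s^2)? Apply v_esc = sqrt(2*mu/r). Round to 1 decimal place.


Step 1: 2*mu/r = 2 * 3.986e14 / 8.467190e+06 = 94151660.7044
Step 2: v_esc = sqrt(94151660.7044) = 9703.2 m/s

9703.2


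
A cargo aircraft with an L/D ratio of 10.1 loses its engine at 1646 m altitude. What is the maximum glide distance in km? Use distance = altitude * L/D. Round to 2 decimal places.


Step 1: Glide distance = altitude * L/D = 1646 * 10.1 = 16624.6 m
Step 2: Convert to km: 16624.6 / 1000 = 16.62 km

16.62


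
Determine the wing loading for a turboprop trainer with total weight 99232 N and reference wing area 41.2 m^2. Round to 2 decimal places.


Step 1: Wing loading = W / S = 99232 / 41.2
Step 2: Wing loading = 2408.54 N/m^2

2408.54


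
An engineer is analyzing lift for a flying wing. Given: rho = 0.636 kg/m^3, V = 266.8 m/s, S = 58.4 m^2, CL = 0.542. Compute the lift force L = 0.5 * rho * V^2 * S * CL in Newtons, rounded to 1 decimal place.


Step 1: Calculate dynamic pressure q = 0.5 * 0.636 * 266.8^2 = 0.5 * 0.636 * 71182.24 = 22635.9523 Pa
Step 2: Multiply by wing area and lift coefficient: L = 22635.9523 * 58.4 * 0.542
Step 3: L = 1321939.6155 * 0.542 = 716491.3 N

716491.3


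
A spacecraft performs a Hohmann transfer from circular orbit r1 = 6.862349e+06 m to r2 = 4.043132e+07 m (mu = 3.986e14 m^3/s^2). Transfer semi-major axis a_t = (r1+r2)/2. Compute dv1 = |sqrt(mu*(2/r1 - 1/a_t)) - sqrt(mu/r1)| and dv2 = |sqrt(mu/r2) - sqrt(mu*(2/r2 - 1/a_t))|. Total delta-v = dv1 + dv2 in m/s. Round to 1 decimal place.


Step 1: Transfer semi-major axis a_t = (6.862349e+06 + 4.043132e+07) / 2 = 2.364683e+07 m
Step 2: v1 (circular at r1) = sqrt(mu/r1) = 7621.36 m/s
Step 3: v_t1 = sqrt(mu*(2/r1 - 1/a_t)) = 9965.63 m/s
Step 4: dv1 = |9965.63 - 7621.36| = 2344.27 m/s
Step 5: v2 (circular at r2) = 3139.86 m/s, v_t2 = 1691.45 m/s
Step 6: dv2 = |3139.86 - 1691.45| = 1448.4 m/s
Step 7: Total delta-v = 2344.27 + 1448.4 = 3792.7 m/s

3792.7


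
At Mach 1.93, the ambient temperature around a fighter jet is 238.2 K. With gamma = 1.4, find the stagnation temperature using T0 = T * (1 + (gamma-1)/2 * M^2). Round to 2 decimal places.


Step 1: (gamma-1)/2 = 0.2
Step 2: M^2 = 3.7249
Step 3: 1 + 0.2 * 3.7249 = 1.74498
Step 4: T0 = 238.2 * 1.74498 = 415.65 K

415.65


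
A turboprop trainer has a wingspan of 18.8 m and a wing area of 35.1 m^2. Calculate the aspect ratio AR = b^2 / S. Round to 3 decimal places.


Step 1: b^2 = 18.8^2 = 353.44
Step 2: AR = 353.44 / 35.1 = 10.070

10.070


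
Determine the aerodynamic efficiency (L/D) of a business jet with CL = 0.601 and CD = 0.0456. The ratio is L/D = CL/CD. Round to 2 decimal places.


Step 1: L/D = CL / CD = 0.601 / 0.0456
Step 2: L/D = 13.18

13.18


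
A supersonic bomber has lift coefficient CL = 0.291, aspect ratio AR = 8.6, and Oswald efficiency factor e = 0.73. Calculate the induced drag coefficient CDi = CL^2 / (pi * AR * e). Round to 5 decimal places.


Step 1: CL^2 = 0.291^2 = 0.084681
Step 2: pi * AR * e = 3.14159 * 8.6 * 0.73 = 19.722919
Step 3: CDi = 0.084681 / 19.722919 = 0.00429

0.00429


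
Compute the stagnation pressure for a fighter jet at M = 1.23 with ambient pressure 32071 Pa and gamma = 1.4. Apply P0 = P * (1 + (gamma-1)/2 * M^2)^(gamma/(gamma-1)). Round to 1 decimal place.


Step 1: (gamma-1)/2 * M^2 = 0.2 * 1.5129 = 0.30258
Step 2: 1 + 0.30258 = 1.30258
Step 3: Exponent gamma/(gamma-1) = 3.5
Step 4: P0 = 32071 * 1.30258^3.5 = 80896.2 Pa

80896.2


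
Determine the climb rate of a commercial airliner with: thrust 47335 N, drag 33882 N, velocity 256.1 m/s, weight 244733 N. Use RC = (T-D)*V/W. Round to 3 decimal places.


Step 1: Excess thrust = T - D = 47335 - 33882 = 13453 N
Step 2: Excess power = 13453 * 256.1 = 3445313.3 W
Step 3: RC = 3445313.3 / 244733 = 14.078 m/s

14.078


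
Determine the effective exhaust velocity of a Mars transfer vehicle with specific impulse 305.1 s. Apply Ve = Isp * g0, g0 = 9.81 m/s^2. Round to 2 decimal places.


Step 1: Ve = Isp * g0 = 305.1 * 9.81
Step 2: Ve = 2993.03 m/s

2993.03


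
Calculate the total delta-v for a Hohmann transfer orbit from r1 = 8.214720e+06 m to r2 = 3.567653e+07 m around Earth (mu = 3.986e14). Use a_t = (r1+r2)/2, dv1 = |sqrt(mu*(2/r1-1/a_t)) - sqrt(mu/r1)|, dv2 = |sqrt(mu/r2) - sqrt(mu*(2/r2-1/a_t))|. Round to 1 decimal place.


Step 1: Transfer semi-major axis a_t = (8.214720e+06 + 3.567653e+07) / 2 = 2.194562e+07 m
Step 2: v1 (circular at r1) = sqrt(mu/r1) = 6965.82 m/s
Step 3: v_t1 = sqrt(mu*(2/r1 - 1/a_t)) = 8881.57 m/s
Step 4: dv1 = |8881.57 - 6965.82| = 1915.75 m/s
Step 5: v2 (circular at r2) = 3342.55 m/s, v_t2 = 2045.03 m/s
Step 6: dv2 = |3342.55 - 2045.03| = 1297.52 m/s
Step 7: Total delta-v = 1915.75 + 1297.52 = 3213.3 m/s

3213.3


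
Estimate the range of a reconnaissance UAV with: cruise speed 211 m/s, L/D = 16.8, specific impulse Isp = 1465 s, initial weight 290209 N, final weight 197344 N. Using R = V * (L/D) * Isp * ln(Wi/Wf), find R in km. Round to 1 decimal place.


Step 1: Coefficient = V * (L/D) * Isp = 211 * 16.8 * 1465 = 5193132.0 m
Step 2: Wi/Wf = 290209 / 197344 = 1.470574
Step 3: ln(1.470574) = 0.385653
Step 4: R = 5193132.0 * 0.385653 = 2002746.7 m = 2002.7 km

2002.7


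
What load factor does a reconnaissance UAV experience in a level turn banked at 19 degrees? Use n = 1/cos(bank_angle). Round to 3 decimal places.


Step 1: Convert 19 degrees to radians = 0.331613
Step 2: cos(19 deg) = 0.945519
Step 3: n = 1 / 0.945519 = 1.058

1.058


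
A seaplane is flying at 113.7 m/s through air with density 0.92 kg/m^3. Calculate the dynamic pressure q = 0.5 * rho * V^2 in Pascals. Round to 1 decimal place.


Step 1: V^2 = 113.7^2 = 12927.69
Step 2: q = 0.5 * 0.92 * 12927.69
Step 3: q = 5946.7 Pa

5946.7


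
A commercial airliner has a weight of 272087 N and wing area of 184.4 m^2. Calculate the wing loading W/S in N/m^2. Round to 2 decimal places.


Step 1: Wing loading = W / S = 272087 / 184.4
Step 2: Wing loading = 1475.53 N/m^2

1475.53


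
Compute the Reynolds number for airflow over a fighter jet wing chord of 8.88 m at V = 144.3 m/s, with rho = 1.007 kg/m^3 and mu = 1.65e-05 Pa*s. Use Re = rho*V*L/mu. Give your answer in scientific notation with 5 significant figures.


Step 1: Numerator = rho * V * L = 1.007 * 144.3 * 8.88 = 1290.353688
Step 2: Re = 1290.353688 / 1.65e-05
Step 3: Re = 7.8203e+07

7.8203e+07


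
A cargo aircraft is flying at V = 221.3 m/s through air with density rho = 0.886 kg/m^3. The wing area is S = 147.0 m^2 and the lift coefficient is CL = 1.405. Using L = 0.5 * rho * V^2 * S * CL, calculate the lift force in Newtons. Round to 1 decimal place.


Step 1: Calculate dynamic pressure q = 0.5 * 0.886 * 221.3^2 = 0.5 * 0.886 * 48973.69 = 21695.3447 Pa
Step 2: Multiply by wing area and lift coefficient: L = 21695.3447 * 147.0 * 1.405
Step 3: L = 3189215.6665 * 1.405 = 4480848.0 N

4480848.0


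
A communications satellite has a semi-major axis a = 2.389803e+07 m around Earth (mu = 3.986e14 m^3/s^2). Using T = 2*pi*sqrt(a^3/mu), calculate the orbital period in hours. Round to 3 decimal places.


Step 1: a^3 / mu = 1.364854e+22 / 3.986e14 = 3.424120e+07
Step 2: sqrt(3.424120e+07) = 5851.5983 s
Step 3: T = 2*pi * 5851.5983 = 36766.68 s
Step 4: T in hours = 36766.68 / 3600 = 10.213 hours

10.213


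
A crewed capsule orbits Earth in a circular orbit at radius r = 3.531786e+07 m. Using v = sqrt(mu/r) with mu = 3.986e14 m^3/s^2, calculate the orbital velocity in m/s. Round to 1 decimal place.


Step 1: mu / r = 3.986e14 / 3.531786e+07 = 11286074.5243
Step 2: v = sqrt(11286074.5243) = 3359.5 m/s

3359.5


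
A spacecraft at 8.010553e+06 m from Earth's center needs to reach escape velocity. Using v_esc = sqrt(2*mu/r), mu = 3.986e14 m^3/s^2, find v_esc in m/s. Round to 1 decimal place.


Step 1: 2*mu/r = 2 * 3.986e14 / 8.010553e+06 = 99518722.3654
Step 2: v_esc = sqrt(99518722.3654) = 9975.9 m/s

9975.9


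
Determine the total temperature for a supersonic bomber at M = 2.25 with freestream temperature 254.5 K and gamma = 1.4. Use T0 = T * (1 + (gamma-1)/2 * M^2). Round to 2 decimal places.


Step 1: (gamma-1)/2 = 0.2
Step 2: M^2 = 5.0625
Step 3: 1 + 0.2 * 5.0625 = 2.0125
Step 4: T0 = 254.5 * 2.0125 = 512.18 K

512.18


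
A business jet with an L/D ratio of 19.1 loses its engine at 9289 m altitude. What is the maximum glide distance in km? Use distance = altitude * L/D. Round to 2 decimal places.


Step 1: Glide distance = altitude * L/D = 9289 * 19.1 = 177419.9 m
Step 2: Convert to km: 177419.9 / 1000 = 177.42 km

177.42


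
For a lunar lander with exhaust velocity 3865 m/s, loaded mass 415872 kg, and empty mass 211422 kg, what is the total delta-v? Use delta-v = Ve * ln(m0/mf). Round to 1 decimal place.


Step 1: Mass ratio m0/mf = 415872 / 211422 = 1.967023
Step 2: ln(1.967023) = 0.676521
Step 3: delta-v = 3865 * 0.676521 = 2614.8 m/s

2614.8


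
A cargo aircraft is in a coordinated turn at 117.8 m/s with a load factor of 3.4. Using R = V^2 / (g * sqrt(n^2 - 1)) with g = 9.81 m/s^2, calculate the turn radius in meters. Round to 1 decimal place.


Step 1: V^2 = 117.8^2 = 13876.84
Step 2: n^2 - 1 = 3.4^2 - 1 = 10.56
Step 3: sqrt(10.56) = 3.249615
Step 4: R = 13876.84 / (9.81 * 3.249615) = 435.3 m

435.3


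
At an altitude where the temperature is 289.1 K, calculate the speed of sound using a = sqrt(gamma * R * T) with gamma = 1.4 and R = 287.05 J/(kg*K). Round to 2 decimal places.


Step 1: gamma * R * T = 1.4 * 287.05 * 289.1 = 116180.617
Step 2: a = sqrt(116180.617) = 340.85 m/s

340.85


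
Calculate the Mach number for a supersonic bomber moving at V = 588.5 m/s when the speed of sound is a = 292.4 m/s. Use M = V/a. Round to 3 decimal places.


Step 1: M = V / a = 588.5 / 292.4
Step 2: M = 2.013

2.013


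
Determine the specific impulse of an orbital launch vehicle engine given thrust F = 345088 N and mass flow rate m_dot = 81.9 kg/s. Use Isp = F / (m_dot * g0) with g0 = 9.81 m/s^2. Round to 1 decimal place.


Step 1: m_dot * g0 = 81.9 * 9.81 = 803.44
Step 2: Isp = 345088 / 803.44 = 429.5 s

429.5


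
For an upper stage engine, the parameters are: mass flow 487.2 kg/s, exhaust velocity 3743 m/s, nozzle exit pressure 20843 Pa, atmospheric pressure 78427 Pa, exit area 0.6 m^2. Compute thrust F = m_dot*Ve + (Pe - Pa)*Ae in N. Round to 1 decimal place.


Step 1: Momentum thrust = m_dot * Ve = 487.2 * 3743 = 1823589.6 N
Step 2: Pressure thrust = (Pe - Pa) * Ae = (20843 - 78427) * 0.6 = -34550.4 N
Step 3: Total thrust F = 1823589.6 + -34550.4 = 1789039.2 N

1789039.2


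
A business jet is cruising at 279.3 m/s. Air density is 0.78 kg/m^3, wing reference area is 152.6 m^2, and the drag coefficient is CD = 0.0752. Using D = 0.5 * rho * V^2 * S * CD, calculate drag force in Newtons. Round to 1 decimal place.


Step 1: Dynamic pressure q = 0.5 * 0.78 * 279.3^2 = 30423.3111 Pa
Step 2: Drag D = q * S * CD = 30423.3111 * 152.6 * 0.0752
Step 3: D = 349123.3 N

349123.3


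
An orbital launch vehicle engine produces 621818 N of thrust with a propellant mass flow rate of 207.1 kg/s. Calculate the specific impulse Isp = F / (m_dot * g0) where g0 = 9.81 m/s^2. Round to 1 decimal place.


Step 1: m_dot * g0 = 207.1 * 9.81 = 2031.65
Step 2: Isp = 621818 / 2031.65 = 306.1 s

306.1


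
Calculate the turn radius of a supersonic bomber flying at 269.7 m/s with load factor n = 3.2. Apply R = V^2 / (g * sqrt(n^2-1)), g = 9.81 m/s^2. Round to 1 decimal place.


Step 1: V^2 = 269.7^2 = 72738.09
Step 2: n^2 - 1 = 3.2^2 - 1 = 9.24
Step 3: sqrt(9.24) = 3.039737
Step 4: R = 72738.09 / (9.81 * 3.039737) = 2439.3 m

2439.3


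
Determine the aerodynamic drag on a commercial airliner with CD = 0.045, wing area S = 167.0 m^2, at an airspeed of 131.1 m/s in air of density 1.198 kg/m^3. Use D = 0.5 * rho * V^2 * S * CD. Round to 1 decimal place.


Step 1: Dynamic pressure q = 0.5 * 1.198 * 131.1^2 = 10295.1388 Pa
Step 2: Drag D = q * S * CD = 10295.1388 * 167.0 * 0.045
Step 3: D = 77368.0 N

77368.0


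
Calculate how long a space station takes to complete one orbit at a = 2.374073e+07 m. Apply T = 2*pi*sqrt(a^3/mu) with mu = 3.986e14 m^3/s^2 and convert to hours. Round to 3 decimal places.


Step 1: a^3 / mu = 1.338080e+22 / 3.986e14 = 3.356950e+07
Step 2: sqrt(3.356950e+07) = 5793.9195 s
Step 3: T = 2*pi * 5793.9195 = 36404.27 s
Step 4: T in hours = 36404.27 / 3600 = 10.112 hours

10.112


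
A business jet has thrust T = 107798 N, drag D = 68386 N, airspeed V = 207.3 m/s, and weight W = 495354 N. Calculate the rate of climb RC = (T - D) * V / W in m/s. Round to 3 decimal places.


Step 1: Excess thrust = T - D = 107798 - 68386 = 39412 N
Step 2: Excess power = 39412 * 207.3 = 8170107.6 W
Step 3: RC = 8170107.6 / 495354 = 16.493 m/s

16.493


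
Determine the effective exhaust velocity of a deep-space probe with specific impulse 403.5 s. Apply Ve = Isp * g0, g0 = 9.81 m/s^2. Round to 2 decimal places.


Step 1: Ve = Isp * g0 = 403.5 * 9.81
Step 2: Ve = 3958.34 m/s

3958.34


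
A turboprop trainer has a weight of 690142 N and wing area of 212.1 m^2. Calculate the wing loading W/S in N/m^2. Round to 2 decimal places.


Step 1: Wing loading = W / S = 690142 / 212.1
Step 2: Wing loading = 3253.85 N/m^2

3253.85


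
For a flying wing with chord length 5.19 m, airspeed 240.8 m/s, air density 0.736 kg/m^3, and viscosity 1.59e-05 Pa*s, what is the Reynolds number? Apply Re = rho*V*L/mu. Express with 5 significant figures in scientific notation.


Step 1: Numerator = rho * V * L = 0.736 * 240.8 * 5.19 = 919.817472
Step 2: Re = 919.817472 / 1.59e-05
Step 3: Re = 5.7850e+07

5.7850e+07


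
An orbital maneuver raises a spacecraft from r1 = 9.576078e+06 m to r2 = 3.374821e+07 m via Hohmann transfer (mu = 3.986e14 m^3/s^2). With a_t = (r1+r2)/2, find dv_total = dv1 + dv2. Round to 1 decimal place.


Step 1: Transfer semi-major axis a_t = (9.576078e+06 + 3.374821e+07) / 2 = 2.166214e+07 m
Step 2: v1 (circular at r1) = sqrt(mu/r1) = 6451.71 m/s
Step 3: v_t1 = sqrt(mu*(2/r1 - 1/a_t)) = 8052.85 m/s
Step 4: dv1 = |8052.85 - 6451.71| = 1601.14 m/s
Step 5: v2 (circular at r2) = 3436.71 m/s, v_t2 = 2285.0 m/s
Step 6: dv2 = |3436.71 - 2285.0| = 1151.71 m/s
Step 7: Total delta-v = 1601.14 + 1151.71 = 2752.8 m/s

2752.8


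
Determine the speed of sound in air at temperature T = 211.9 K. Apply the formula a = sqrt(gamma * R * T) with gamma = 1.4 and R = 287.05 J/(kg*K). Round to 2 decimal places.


Step 1: gamma * R * T = 1.4 * 287.05 * 211.9 = 85156.253
Step 2: a = sqrt(85156.253) = 291.82 m/s

291.82


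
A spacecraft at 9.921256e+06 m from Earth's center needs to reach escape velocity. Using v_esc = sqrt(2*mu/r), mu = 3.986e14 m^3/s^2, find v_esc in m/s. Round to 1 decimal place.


Step 1: 2*mu/r = 2 * 3.986e14 / 9.921256e+06 = 80352729.5334
Step 2: v_esc = sqrt(80352729.5334) = 8964.0 m/s

8964.0


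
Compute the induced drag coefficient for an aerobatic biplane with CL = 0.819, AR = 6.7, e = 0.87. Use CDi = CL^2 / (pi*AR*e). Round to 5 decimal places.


Step 1: CL^2 = 0.819^2 = 0.670761
Step 2: pi * AR * e = 3.14159 * 6.7 * 0.87 = 18.312344
Step 3: CDi = 0.670761 / 18.312344 = 0.03663

0.03663


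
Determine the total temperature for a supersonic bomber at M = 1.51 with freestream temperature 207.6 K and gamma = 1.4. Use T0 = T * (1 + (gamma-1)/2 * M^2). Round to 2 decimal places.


Step 1: (gamma-1)/2 = 0.2
Step 2: M^2 = 2.2801
Step 3: 1 + 0.2 * 2.2801 = 1.45602
Step 4: T0 = 207.6 * 1.45602 = 302.27 K

302.27


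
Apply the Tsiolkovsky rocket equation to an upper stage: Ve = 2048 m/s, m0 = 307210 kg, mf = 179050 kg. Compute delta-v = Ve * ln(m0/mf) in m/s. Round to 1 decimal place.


Step 1: Mass ratio m0/mf = 307210 / 179050 = 1.715778
Step 2: ln(1.715778) = 0.539866
Step 3: delta-v = 2048 * 0.539866 = 1105.6 m/s

1105.6


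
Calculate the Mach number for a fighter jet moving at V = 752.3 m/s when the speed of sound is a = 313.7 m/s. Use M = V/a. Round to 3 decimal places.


Step 1: M = V / a = 752.3 / 313.7
Step 2: M = 2.398

2.398


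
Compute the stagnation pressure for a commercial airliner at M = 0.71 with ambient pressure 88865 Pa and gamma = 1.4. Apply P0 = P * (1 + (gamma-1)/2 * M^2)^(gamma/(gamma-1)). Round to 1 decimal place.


Step 1: (gamma-1)/2 * M^2 = 0.2 * 0.5041 = 0.10082
Step 2: 1 + 0.10082 = 1.10082
Step 3: Exponent gamma/(gamma-1) = 3.5
Step 4: P0 = 88865 * 1.10082^3.5 = 124376.4 Pa

124376.4


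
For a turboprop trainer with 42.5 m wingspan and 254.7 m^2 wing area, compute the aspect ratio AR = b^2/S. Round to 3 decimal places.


Step 1: b^2 = 42.5^2 = 1806.25
Step 2: AR = 1806.25 / 254.7 = 7.092

7.092


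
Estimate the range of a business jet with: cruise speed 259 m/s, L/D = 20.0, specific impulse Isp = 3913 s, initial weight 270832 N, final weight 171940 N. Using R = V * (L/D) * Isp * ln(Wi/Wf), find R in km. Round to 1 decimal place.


Step 1: Coefficient = V * (L/D) * Isp = 259 * 20.0 * 3913 = 20269340.0 m
Step 2: Wi/Wf = 270832 / 171940 = 1.575154
Step 3: ln(1.575154) = 0.454353
Step 4: R = 20269340.0 * 0.454353 = 9209437.9 m = 9209.4 km

9209.4


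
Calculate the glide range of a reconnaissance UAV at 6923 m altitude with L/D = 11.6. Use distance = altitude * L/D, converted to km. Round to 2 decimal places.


Step 1: Glide distance = altitude * L/D = 6923 * 11.6 = 80306.8 m
Step 2: Convert to km: 80306.8 / 1000 = 80.31 km

80.31


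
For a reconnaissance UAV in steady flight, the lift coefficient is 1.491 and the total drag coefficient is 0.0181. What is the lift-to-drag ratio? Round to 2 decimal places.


Step 1: L/D = CL / CD = 1.491 / 0.0181
Step 2: L/D = 82.38

82.38


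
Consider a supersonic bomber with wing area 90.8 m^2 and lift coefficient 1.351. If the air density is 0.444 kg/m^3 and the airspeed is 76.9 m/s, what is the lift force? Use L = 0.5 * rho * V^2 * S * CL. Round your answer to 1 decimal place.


Step 1: Calculate dynamic pressure q = 0.5 * 0.444 * 76.9^2 = 0.5 * 0.444 * 5913.61 = 1312.8214 Pa
Step 2: Multiply by wing area and lift coefficient: L = 1312.8214 * 90.8 * 1.351
Step 3: L = 119204.1849 * 1.351 = 161044.9 N

161044.9


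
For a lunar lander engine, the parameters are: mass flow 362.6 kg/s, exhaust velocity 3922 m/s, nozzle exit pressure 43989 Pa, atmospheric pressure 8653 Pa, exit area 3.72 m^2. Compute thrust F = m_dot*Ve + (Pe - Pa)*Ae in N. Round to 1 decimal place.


Step 1: Momentum thrust = m_dot * Ve = 362.6 * 3922 = 1422117.2 N
Step 2: Pressure thrust = (Pe - Pa) * Ae = (43989 - 8653) * 3.72 = 131449.92 N
Step 3: Total thrust F = 1422117.2 + 131449.92 = 1553567.1 N

1553567.1


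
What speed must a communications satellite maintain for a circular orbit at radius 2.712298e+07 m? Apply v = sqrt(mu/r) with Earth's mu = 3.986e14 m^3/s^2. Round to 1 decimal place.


Step 1: mu / r = 3.986e14 / 2.712298e+07 = 14696025.2893
Step 2: v = sqrt(14696025.2893) = 3833.5 m/s

3833.5


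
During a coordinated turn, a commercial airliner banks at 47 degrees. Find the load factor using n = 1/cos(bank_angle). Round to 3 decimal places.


Step 1: Convert 47 degrees to radians = 0.820305
Step 2: cos(47 deg) = 0.681998
Step 3: n = 1 / 0.681998 = 1.466

1.466


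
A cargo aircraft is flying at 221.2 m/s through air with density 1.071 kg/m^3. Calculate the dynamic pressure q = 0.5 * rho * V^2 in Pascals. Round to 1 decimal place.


Step 1: V^2 = 221.2^2 = 48929.44
Step 2: q = 0.5 * 1.071 * 48929.44
Step 3: q = 26201.7 Pa

26201.7


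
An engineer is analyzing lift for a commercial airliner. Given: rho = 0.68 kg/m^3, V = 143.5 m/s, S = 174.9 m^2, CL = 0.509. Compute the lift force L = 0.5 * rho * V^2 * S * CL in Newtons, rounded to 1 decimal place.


Step 1: Calculate dynamic pressure q = 0.5 * 0.68 * 143.5^2 = 0.5 * 0.68 * 20592.25 = 7001.365 Pa
Step 2: Multiply by wing area and lift coefficient: L = 7001.365 * 174.9 * 0.509
Step 3: L = 1224538.7385 * 0.509 = 623290.2 N

623290.2


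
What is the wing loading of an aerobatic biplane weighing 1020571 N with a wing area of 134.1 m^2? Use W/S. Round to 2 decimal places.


Step 1: Wing loading = W / S = 1020571 / 134.1
Step 2: Wing loading = 7610.52 N/m^2

7610.52


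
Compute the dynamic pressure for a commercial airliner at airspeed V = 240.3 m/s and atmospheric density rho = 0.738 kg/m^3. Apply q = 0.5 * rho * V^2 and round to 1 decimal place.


Step 1: V^2 = 240.3^2 = 57744.09
Step 2: q = 0.5 * 0.738 * 57744.09
Step 3: q = 21307.6 Pa

21307.6


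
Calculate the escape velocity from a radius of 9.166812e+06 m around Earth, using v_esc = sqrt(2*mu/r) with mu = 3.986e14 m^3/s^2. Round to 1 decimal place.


Step 1: 2*mu/r = 2 * 3.986e14 / 9.166812e+06 = 86965893.9226
Step 2: v_esc = sqrt(86965893.9226) = 9325.6 m/s

9325.6


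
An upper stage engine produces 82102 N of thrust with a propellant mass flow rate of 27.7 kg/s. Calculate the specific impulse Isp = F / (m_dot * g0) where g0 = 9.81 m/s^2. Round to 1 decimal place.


Step 1: m_dot * g0 = 27.7 * 9.81 = 271.74
Step 2: Isp = 82102 / 271.74 = 302.1 s

302.1


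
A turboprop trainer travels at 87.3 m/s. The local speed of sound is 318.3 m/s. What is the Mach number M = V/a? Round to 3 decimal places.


Step 1: M = V / a = 87.3 / 318.3
Step 2: M = 0.274

0.274


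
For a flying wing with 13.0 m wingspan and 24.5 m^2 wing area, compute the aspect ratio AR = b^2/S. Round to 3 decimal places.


Step 1: b^2 = 13.0^2 = 169.0
Step 2: AR = 169.0 / 24.5 = 6.898

6.898


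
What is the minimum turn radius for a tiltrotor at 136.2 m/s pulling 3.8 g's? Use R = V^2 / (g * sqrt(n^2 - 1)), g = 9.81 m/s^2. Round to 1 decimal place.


Step 1: V^2 = 136.2^2 = 18550.44
Step 2: n^2 - 1 = 3.8^2 - 1 = 13.44
Step 3: sqrt(13.44) = 3.666061
Step 4: R = 18550.44 / (9.81 * 3.666061) = 515.8 m

515.8


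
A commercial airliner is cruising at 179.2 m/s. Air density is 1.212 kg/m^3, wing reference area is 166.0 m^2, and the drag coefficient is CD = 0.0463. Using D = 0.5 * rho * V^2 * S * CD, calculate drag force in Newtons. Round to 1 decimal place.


Step 1: Dynamic pressure q = 0.5 * 1.212 * 179.2^2 = 19460.2598 Pa
Step 2: Drag D = q * S * CD = 19460.2598 * 166.0 * 0.0463
Step 3: D = 149567.7 N

149567.7


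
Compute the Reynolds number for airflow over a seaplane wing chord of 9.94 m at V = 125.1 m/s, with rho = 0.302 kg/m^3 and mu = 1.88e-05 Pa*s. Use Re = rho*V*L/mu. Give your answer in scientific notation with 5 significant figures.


Step 1: Numerator = rho * V * L = 0.302 * 125.1 * 9.94 = 375.535188
Step 2: Re = 375.535188 / 1.88e-05
Step 3: Re = 1.9975e+07

1.9975e+07


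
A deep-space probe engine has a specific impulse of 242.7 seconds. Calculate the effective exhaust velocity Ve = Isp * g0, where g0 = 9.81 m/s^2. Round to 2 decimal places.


Step 1: Ve = Isp * g0 = 242.7 * 9.81
Step 2: Ve = 2380.89 m/s

2380.89


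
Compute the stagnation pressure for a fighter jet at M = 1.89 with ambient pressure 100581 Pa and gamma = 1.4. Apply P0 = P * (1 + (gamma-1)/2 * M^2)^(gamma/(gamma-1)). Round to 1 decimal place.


Step 1: (gamma-1)/2 * M^2 = 0.2 * 3.5721 = 0.71442
Step 2: 1 + 0.71442 = 1.71442
Step 3: Exponent gamma/(gamma-1) = 3.5
Step 4: P0 = 100581 * 1.71442^3.5 = 663630.3 Pa

663630.3


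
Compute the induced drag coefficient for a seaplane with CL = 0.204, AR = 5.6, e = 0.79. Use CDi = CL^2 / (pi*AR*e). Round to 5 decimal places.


Step 1: CL^2 = 0.204^2 = 0.041616
Step 2: pi * AR * e = 3.14159 * 5.6 * 0.79 = 13.898406
Step 3: CDi = 0.041616 / 13.898406 = 0.00299

0.00299


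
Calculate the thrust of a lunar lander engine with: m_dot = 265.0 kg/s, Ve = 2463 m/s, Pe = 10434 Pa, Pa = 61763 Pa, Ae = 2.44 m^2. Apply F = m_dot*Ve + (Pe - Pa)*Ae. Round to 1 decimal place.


Step 1: Momentum thrust = m_dot * Ve = 265.0 * 2463 = 652695.0 N
Step 2: Pressure thrust = (Pe - Pa) * Ae = (10434 - 61763) * 2.44 = -125242.76 N
Step 3: Total thrust F = 652695.0 + -125242.76 = 527452.2 N

527452.2


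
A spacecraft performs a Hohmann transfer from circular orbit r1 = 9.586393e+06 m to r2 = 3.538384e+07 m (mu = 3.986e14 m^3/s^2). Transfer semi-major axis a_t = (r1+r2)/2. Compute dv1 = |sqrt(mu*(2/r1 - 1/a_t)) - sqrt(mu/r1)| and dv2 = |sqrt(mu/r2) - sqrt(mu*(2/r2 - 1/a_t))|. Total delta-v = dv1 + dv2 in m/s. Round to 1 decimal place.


Step 1: Transfer semi-major axis a_t = (9.586393e+06 + 3.538384e+07) / 2 = 2.248512e+07 m
Step 2: v1 (circular at r1) = sqrt(mu/r1) = 6448.24 m/s
Step 3: v_t1 = sqrt(mu*(2/r1 - 1/a_t)) = 8089.02 m/s
Step 4: dv1 = |8089.02 - 6448.24| = 1640.78 m/s
Step 5: v2 (circular at r2) = 3356.34 m/s, v_t2 = 2191.52 m/s
Step 6: dv2 = |3356.34 - 2191.52| = 1164.82 m/s
Step 7: Total delta-v = 1640.78 + 1164.82 = 2805.6 m/s

2805.6


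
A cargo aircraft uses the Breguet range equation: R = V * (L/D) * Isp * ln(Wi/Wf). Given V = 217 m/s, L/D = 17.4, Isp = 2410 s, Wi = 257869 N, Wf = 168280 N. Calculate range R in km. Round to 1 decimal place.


Step 1: Coefficient = V * (L/D) * Isp = 217 * 17.4 * 2410 = 9099678.0 m
Step 2: Wi/Wf = 257869 / 168280 = 1.532381
Step 3: ln(1.532381) = 0.426822
Step 4: R = 9099678.0 * 0.426822 = 3883946.8 m = 3883.9 km

3883.9


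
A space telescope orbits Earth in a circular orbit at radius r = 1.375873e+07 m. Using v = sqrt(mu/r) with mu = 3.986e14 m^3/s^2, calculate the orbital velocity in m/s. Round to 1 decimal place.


Step 1: mu / r = 3.986e14 / 1.375873e+07 = 28970697.1501
Step 2: v = sqrt(28970697.1501) = 5382.4 m/s

5382.4


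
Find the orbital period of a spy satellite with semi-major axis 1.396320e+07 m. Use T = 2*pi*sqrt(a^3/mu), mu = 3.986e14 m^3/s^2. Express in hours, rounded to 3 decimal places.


Step 1: a^3 / mu = 2.722418e+21 / 3.986e14 = 6.829951e+06
Step 2: sqrt(6.829951e+06) = 2613.4175 s
Step 3: T = 2*pi * 2613.4175 = 16420.59 s
Step 4: T in hours = 16420.59 / 3600 = 4.561 hours

4.561


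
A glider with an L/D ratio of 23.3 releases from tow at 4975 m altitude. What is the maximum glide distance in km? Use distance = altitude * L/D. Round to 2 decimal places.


Step 1: Glide distance = altitude * L/D = 4975 * 23.3 = 115917.5 m
Step 2: Convert to km: 115917.5 / 1000 = 115.92 km

115.92


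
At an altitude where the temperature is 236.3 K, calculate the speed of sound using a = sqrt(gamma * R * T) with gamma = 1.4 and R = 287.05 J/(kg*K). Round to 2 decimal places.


Step 1: gamma * R * T = 1.4 * 287.05 * 236.3 = 94961.881
Step 2: a = sqrt(94961.881) = 308.16 m/s

308.16


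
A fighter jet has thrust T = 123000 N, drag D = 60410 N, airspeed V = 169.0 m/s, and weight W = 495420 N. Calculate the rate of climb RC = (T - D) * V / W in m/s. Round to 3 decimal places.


Step 1: Excess thrust = T - D = 123000 - 60410 = 62590 N
Step 2: Excess power = 62590 * 169.0 = 10577710.0 W
Step 3: RC = 10577710.0 / 495420 = 21.351 m/s

21.351
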